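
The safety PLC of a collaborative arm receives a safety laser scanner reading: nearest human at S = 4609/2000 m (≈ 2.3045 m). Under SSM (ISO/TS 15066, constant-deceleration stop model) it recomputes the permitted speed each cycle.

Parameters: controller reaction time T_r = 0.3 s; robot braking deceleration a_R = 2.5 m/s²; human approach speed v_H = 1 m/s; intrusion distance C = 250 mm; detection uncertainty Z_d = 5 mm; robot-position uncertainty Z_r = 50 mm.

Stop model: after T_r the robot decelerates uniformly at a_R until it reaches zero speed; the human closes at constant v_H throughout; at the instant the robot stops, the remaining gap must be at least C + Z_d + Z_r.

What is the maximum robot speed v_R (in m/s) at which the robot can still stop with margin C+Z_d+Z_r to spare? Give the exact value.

v_R_max = 33/20 m/s = 1.6500 m/s

collect terms ⇒ (1/5)·v_R² + (7/10)·v_R + (-3399/2000) = 0
  disc = (7/10)² − 4·(1/5)·(-3399/2000) = 1156/625 ; √disc = 34/25
  v_R = (−(7/10) + 34/25) / (2·(1/5)) = 33/20 m/s
check:
T_s = v_R/a_R = (33/20)/(5/2) = 0.6600 s
robot covers v_R·T_r = 1.6500·0.3000 = 0.4950 m before braking
braking distance = 1.6500²/(2·2.5000) = 0.5445 m
person approaches 1.0000·(0.3000+0.6600) = 0.9600 m
margins: 0.2500+0.0050+0.0500 = 0.3050 m
sum ≈ 0.4950+0.5445+0.9600+0.3050 ≈ 2.3045 m = S ✓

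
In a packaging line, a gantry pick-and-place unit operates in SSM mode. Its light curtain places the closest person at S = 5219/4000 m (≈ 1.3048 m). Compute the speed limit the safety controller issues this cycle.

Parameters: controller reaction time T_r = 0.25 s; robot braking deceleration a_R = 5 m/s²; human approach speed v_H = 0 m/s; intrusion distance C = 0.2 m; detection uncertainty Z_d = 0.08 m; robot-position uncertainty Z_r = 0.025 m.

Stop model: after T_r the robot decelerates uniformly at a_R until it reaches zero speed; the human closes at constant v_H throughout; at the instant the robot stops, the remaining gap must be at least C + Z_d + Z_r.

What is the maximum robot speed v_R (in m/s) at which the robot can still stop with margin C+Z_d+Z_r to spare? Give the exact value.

v_R_max = 43/20 m/s = 2.1500 m/s

quadratic (1/10)·v² + (1/4)·v + (-3999/4000) = 0
  disc = (1/4)² − 4·(1/10)·(-3999/4000) = 289/625 ; √disc = 17/25
  v_R = (−(1/4) + 17/25) / (2·(1/10)) = 43/20 m/s
check:
stop time T_s = (43/20)/5 = 0.4300 s
robot in T_r: 2.1500·0.2500 = 0.5375 m
braking distance = 2.1500²/(2·5.0000) = 0.4622 m
person approaches 0.0000·(0.2500+0.4300) = 0.0000 m
margins: 0.2000+0.0800+0.0250 = 0.3050 m
sum ≈ 0.5375+0.4622+0.0000+0.3050 ≈ 1.3048 m = S ✓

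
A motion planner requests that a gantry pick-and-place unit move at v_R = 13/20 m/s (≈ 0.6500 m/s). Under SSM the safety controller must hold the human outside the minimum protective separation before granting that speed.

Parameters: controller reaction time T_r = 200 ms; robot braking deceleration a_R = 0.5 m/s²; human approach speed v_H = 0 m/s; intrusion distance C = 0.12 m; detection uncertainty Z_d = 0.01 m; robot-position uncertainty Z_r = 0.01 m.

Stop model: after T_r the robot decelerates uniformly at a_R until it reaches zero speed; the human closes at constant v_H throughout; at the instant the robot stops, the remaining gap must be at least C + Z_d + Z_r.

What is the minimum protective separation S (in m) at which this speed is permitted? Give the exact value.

T_s = v_R/a_R = (13/20)/(1/2) = 1.3000 s
robot in T_r: 0.6500·0.2000 = 0.1300 m
braking distance = 0.6500²/(2·0.5000) = 0.4225 m
human over T_r+T_s: 0.0000·(0.2000+1.3000) = 0.0000 m
C+Z_d+Z_r = 0.1200+0.0100+0.0100 = 0.1400 m
S_min ≈ 0.1300+0.4225+0.0000+0.1400  ⇒  S_min = 277/400 m

S_min = 277/400 m = 0.6925 m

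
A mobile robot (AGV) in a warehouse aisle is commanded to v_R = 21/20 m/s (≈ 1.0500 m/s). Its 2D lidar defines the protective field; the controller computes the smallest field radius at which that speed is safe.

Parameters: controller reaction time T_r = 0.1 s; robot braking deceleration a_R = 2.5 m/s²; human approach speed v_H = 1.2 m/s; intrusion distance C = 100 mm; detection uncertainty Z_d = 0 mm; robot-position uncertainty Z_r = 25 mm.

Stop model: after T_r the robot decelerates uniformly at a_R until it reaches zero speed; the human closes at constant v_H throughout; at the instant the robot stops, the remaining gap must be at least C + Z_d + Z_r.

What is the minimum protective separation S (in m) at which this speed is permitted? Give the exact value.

T_s = v_R/a_R = (21/20)/(5/2) = 0.4200 s
reaction-phase robot travel = 1.0500·0.1000 = 0.1050 m
robot under decel: 1.0500²/(2·2.5000) = 0.2205 m
person approaches 1.2000·(0.1000+0.4200) = 0.6240 m
C+Z_d+Z_r = 0.1000+0.0000+0.0250 = 0.1250 m
S_min ≈ 0.1050+0.2205+0.6240+0.1250  ⇒  S_min = 2149/2000 m

S_min = 2149/2000 m = 1.0745 m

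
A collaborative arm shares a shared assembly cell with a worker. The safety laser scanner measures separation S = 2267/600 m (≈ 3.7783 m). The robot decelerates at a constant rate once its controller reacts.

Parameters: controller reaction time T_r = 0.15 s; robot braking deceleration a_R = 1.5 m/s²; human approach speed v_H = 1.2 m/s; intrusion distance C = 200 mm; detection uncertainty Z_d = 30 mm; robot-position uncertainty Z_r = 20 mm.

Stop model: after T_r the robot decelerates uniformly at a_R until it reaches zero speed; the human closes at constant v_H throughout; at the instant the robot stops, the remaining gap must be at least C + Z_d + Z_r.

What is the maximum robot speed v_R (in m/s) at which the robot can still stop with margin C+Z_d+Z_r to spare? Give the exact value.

quadratic (1/3)·v² + (19/20)·v + (-2009/600) = 0
  disc = (19/20)² − 4·(1/3)·(-2009/600) = 19321/3600 ; √disc = 139/60
  v_R = (−(19/20) + 139/60) / (2·(1/3)) = 41/20 m/s
check:
braking lasts T_s = (41/20)/(3/2) = 1.3667 s
robot covers v_R·T_r = 2.0500·0.1500 = 0.3075 m before braking
braking distance = 2.0500²/(2·1.5000) = 1.4008 m
human over T_r+T_s: 1.2000·(0.1500+1.3667) = 1.8200 m
residual clearance needed = 0.2000+0.0300+0.0200 = 0.2500 m
sum ≈ 0.3075+1.4008+1.8200+0.2500 ≈ 3.7783 m = S ✓

v_R_max = 41/20 m/s = 2.0500 m/s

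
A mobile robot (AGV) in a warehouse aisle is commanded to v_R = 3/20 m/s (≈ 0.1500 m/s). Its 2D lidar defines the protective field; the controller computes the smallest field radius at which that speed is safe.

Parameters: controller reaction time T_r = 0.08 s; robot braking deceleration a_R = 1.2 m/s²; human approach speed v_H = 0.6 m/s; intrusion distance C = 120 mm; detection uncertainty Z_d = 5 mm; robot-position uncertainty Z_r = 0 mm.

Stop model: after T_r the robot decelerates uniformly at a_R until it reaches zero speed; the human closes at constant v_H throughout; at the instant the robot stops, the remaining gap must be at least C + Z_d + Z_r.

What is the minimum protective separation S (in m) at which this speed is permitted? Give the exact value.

stop time T_s = (3/20)/(6/5) = 0.1250 s
robot covers v_R·T_r = 0.1500·0.0800 = 0.0120 m before braking
robot under decel: 0.1500²/(2·1.2000) = 0.0094 m
human closes 0.6000·0.2050 = 0.1230 m
residual clearance needed = 0.1200+0.0050+0.0000 = 0.1250 m
S_min ≈ 0.0120+0.0094+0.1230+0.1250  ⇒  S_min = 431/1600 m

S_min = 431/1600 m = 0.2694 m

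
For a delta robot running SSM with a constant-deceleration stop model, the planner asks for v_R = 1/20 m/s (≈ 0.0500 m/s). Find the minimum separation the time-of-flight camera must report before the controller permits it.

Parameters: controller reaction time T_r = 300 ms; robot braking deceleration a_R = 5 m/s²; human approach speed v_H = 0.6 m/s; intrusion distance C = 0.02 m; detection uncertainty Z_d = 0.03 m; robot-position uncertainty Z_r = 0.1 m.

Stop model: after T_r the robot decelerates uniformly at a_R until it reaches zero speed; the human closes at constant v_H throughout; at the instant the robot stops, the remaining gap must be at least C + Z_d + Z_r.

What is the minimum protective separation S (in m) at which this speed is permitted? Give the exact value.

stop time T_s = (1/20)/5 = 0.0100 s
robot covers v_R·T_r = 0.0500·0.3000 = 0.0150 m before braking
robot under decel: 0.0500²/(2·5.0000) = 0.0003 m
person approaches 0.6000·(0.3000+0.0100) = 0.1860 m
C+Z_d+Z_r = 0.0200+0.0300+0.1000 = 0.1500 m
S_min ≈ 0.0150+0.0003+0.1860+0.1500  ⇒  S_min = 281/800 m

S_min = 281/800 m = 0.3513 m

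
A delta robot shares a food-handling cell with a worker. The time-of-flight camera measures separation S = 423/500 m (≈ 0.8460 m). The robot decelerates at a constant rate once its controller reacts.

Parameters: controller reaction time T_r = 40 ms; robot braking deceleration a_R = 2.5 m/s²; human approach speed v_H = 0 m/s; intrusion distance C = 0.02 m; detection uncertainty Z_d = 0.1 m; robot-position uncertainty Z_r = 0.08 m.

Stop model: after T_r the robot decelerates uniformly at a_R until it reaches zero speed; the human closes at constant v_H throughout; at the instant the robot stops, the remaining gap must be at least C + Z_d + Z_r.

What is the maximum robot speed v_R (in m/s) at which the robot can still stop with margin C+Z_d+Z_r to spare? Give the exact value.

v_R_max = 17/10 m/s = 1.7000 m/s

at the boundary: (1/5)·v² + (1/25)·v + (-323/500) = 0
  disc = (1/25)² − 4·(1/5)·(-323/500) = 324/625 ; √disc = 18/25
  v_R = (−(1/25) + 18/25) / (2·(1/5)) = 17/10 m/s
check:
stop time T_s = (17/10)/(5/2) = 0.6800 s
robot covers v_R·T_r = 1.7000·0.0400 = 0.0680 m before braking
robot under decel: 1.7000²/(2·2.5000) = 0.5780 m
human closes 0.0000·0.7200 = 0.0000 m
C+Z_d+Z_r = 0.0200+0.1000+0.0800 = 0.2000 m
sum ≈ 0.0680+0.5780+0.0000+0.2000 ≈ 0.8460 m = S ✓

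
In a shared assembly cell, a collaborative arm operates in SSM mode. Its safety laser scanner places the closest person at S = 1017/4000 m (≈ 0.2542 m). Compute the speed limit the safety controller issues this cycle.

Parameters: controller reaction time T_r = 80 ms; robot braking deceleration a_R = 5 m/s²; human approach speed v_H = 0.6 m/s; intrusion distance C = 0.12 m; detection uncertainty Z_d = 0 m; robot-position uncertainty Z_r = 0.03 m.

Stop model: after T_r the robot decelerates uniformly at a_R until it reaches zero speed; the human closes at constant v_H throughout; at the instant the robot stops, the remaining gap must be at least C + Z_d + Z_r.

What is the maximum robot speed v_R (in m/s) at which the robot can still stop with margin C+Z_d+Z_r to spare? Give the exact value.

v_R_max = 1/4 m/s = 0.2500 m/s

collect terms ⇒ (1/10)·v_R² + (1/5)·v_R + (-9/160) = 0
  disc = (1/5)² − 4·(1/10)·(-9/160) = 1/16 ; √disc = 1/4
  v_R = (−(1/5) + 1/4) / (2·(1/10)) = 1/4 m/s
check:
braking lasts T_s = (1/4)/5 = 0.0500 s
reaction-phase robot travel = 0.2500·0.0800 = 0.0200 m
robot under decel: 0.2500²/(2·5.0000) = 0.0063 m
human over T_r+T_s: 0.6000·(0.0800+0.0500) = 0.0780 m
C+Z_d+Z_r = 0.1200+0.0000+0.0300 = 0.1500 m
sum ≈ 0.0200+0.0063+0.0780+0.1500 ≈ 0.2542 m = S ✓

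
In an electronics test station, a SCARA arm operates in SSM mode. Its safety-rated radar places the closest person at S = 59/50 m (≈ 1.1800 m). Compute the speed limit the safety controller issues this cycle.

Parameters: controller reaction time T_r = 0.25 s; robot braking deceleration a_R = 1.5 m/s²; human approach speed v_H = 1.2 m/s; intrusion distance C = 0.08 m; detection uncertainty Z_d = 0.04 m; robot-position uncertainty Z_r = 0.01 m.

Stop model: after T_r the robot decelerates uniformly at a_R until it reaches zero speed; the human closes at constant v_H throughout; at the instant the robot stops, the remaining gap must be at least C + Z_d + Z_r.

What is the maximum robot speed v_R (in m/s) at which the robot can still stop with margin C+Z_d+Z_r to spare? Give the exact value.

quadratic (1/3)·v² + (21/20)·v + (-3/4) = 0
  disc = (21/20)² − 4·(1/3)·(-3/4) = 841/400 ; √disc = 29/20
  v_R = (−(21/20) + 29/20) / (2·(1/3)) = 3/5 m/s
check:
braking lasts T_s = (3/5)/(3/2) = 0.4000 s
robot in T_r: 0.6000·0.2500 = 0.1500 m
robot covers 0.6000·0.4000 − ½·1.5000·0.4000² = 0.1200 m while stopping
human over T_r+T_s: 1.2000·(0.2500+0.4000) = 0.7800 m
residual clearance needed = 0.0800+0.0400+0.0100 = 0.1300 m
sum ≈ 0.1500+0.1200+0.7800+0.1300 ≈ 1.1800 m = S ✓

v_R_max = 3/5 m/s = 0.6000 m/s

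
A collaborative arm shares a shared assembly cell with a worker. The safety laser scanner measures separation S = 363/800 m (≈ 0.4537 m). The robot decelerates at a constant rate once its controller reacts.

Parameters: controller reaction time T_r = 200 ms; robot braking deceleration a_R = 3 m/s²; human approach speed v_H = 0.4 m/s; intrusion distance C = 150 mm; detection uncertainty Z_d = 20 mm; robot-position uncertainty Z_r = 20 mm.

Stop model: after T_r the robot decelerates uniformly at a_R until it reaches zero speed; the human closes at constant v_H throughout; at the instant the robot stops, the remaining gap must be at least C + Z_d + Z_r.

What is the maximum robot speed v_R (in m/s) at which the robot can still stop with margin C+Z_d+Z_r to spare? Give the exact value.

quadratic (1/6)·v² + (1/3)·v + (-147/800) = 0
  disc = (1/3)² − 4·(1/6)·(-147/800) = 841/3600 ; √disc = 29/60
  v_R = (−(1/3) + 29/60) / (2·(1/6)) = 9/20 m/s
check:
braking lasts T_s = (9/20)/3 = 0.1500 s
reaction-phase robot travel = 0.4500·0.2000 = 0.0900 m
robot under decel: 0.4500²/(2·3.0000) = 0.0338 m
human over T_r+T_s: 0.4000·(0.2000+0.1500) = 0.1400 m
C+Z_d+Z_r = 0.1500+0.0200+0.0200 = 0.1900 m
sum ≈ 0.0900+0.0338+0.1400+0.1900 ≈ 0.4537 m = S ✓

v_R_max = 9/20 m/s = 0.4500 m/s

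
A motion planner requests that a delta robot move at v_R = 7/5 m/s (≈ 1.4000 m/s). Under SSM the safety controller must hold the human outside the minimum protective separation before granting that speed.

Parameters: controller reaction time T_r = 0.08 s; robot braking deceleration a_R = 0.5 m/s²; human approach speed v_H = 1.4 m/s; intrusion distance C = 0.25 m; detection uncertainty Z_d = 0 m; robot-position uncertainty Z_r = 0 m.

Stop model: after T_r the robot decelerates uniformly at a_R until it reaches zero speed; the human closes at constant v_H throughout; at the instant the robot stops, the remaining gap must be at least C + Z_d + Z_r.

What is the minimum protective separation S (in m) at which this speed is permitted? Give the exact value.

S_min = 3177/500 m = 6.3540 m

braking lasts T_s = (7/5)/(1/2) = 2.8000 s
robot in T_r: 1.4000·0.0800 = 0.1120 m
braking distance = 1.4000²/(2·0.5000) = 1.9600 m
person approaches 1.4000·(0.0800+2.8000) = 4.0320 m
residual clearance needed = 0.2500+0.0000+0.0000 = 0.2500 m
S_min ≈ 0.1120+1.9600+4.0320+0.2500  ⇒  S_min = 3177/500 m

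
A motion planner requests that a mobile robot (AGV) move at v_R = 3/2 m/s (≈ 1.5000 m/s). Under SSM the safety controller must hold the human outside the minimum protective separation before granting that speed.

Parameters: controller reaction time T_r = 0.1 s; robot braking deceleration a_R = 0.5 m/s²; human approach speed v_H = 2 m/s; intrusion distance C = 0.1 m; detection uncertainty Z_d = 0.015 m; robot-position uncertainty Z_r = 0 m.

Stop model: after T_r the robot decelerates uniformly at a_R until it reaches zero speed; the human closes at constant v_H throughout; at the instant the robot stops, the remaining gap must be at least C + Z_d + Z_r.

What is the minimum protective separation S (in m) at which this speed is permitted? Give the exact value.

S_min = 1743/200 m = 8.7150 m

T_s = v_R/a_R = (3/2)/(1/2) = 3.0000 s
reaction-phase robot travel = 1.5000·0.1000 = 0.1500 m
robot under decel: 1.5000²/(2·0.5000) = 2.2500 m
person approaches 2.0000·(0.1000+3.0000) = 6.2000 m
C+Z_d+Z_r = 0.1000+0.0150+0.0000 = 0.1150 m
S_min ≈ 0.1500+2.2500+6.2000+0.1150  ⇒  S_min = 1743/200 m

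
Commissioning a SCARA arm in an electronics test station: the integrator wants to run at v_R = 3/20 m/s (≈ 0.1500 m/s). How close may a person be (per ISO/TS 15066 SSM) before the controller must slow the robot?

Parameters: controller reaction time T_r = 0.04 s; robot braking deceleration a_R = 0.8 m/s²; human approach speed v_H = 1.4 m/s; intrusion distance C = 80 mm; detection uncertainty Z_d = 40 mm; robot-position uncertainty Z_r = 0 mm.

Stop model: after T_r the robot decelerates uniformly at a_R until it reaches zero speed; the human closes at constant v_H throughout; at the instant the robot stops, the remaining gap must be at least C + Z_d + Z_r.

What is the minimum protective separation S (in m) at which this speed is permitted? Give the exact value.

S_min = 7337/16000 m = 0.4586 m

stop time T_s = (3/20)/(4/5) = 0.1875 s
robot covers v_R·T_r = 0.1500·0.0400 = 0.0060 m before braking
robot under decel: 0.1500²/(2·0.8000) = 0.0141 m
human over T_r+T_s: 1.4000·(0.0400+0.1875) = 0.3185 m
residual clearance needed = 0.0800+0.0400+0.0000 = 0.1200 m
S_min ≈ 0.0060+0.0141+0.3185+0.1200  ⇒  S_min = 7337/16000 m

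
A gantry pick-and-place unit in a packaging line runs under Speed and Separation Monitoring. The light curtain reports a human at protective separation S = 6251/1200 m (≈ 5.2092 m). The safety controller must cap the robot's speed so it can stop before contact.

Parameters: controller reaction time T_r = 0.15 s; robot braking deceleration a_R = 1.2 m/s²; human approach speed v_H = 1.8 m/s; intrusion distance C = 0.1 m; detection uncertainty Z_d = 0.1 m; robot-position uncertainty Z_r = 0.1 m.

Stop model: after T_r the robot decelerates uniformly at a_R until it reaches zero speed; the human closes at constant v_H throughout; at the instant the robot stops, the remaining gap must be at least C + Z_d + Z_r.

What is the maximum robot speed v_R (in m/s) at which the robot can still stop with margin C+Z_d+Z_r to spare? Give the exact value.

v_R_max = 19/10 m/s = 1.9000 m/s

at the boundary: (5/12)·v² + (33/20)·v + (-5567/1200) = 0
  disc = (33/20)² − 4·(5/12)·(-5567/1200) = 9409/900 ; √disc = 97/30
  v_R = (−(33/20) + 97/30) / (2·(5/12)) = 19/10 m/s
check:
stop time T_s = (19/10)/(6/5) = 1.5833 s
robot in T_r: 1.9000·0.1500 = 0.2850 m
robot under decel: 1.9000²/(2·1.2000) = 1.5042 m
person approaches 1.8000·(0.1500+1.5833) = 3.1200 m
margins: 0.1000+0.1000+0.1000 = 0.3000 m
sum ≈ 0.2850+1.5042+3.1200+0.3000 ≈ 5.2092 m = S ✓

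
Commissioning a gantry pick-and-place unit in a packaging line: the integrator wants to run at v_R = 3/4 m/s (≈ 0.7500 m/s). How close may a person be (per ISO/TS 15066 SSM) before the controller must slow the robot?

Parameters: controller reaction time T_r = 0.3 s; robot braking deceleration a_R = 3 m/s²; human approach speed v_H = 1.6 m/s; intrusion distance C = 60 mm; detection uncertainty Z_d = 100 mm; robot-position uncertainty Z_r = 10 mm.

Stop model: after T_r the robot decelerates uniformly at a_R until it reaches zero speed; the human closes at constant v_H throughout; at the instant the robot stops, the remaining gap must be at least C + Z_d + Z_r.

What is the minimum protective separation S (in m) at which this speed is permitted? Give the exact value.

braking lasts T_s = (3/4)/3 = 0.2500 s
robot covers v_R·T_r = 0.7500·0.3000 = 0.2250 m before braking
braking distance = 0.7500²/(2·3.0000) = 0.0938 m
human over T_r+T_s: 1.6000·(0.3000+0.2500) = 0.8800 m
margins: 0.0600+0.1000+0.0100 = 0.1700 m
S_min ≈ 0.2250+0.0938+0.8800+0.1700  ⇒  S_min = 219/160 m

S_min = 219/160 m = 1.3687 m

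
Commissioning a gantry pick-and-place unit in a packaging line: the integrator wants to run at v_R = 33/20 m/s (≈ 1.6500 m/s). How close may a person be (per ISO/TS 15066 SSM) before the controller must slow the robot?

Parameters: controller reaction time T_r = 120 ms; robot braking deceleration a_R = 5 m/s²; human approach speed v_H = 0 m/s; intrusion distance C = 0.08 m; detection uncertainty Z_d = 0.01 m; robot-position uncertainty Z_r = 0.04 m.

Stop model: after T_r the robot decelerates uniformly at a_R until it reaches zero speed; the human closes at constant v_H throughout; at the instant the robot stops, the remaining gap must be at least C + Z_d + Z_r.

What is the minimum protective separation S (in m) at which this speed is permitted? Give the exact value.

braking lasts T_s = (33/20)/5 = 0.3300 s
reaction-phase robot travel = 1.6500·0.1200 = 0.1980 m
robot covers 1.6500·0.3300 − ½·5.0000·0.3300² = 0.2722 m while stopping
human closes 0.0000·0.4500 = 0.0000 m
margins: 0.0800+0.0100+0.0400 = 0.1300 m
S_min ≈ 0.1980+0.2722+0.0000+0.1300  ⇒  S_min = 2401/4000 m

S_min = 2401/4000 m = 0.6002 m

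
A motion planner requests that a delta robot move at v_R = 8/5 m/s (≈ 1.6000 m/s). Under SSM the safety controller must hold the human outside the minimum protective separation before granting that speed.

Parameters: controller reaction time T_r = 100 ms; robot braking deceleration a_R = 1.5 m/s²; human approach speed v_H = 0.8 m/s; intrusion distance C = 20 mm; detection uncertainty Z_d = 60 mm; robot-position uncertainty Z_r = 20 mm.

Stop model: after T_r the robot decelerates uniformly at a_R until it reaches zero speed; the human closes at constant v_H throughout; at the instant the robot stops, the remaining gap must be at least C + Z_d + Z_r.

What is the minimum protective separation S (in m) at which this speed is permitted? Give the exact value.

braking lasts T_s = (8/5)/(3/2) = 1.0667 s
reaction-phase robot travel = 1.6000·0.1000 = 0.1600 m
robot covers 1.6000·1.0667 − ½·1.5000·1.0667² = 0.8533 m while stopping
human closes 0.8000·1.1667 = 0.9333 m
C+Z_d+Z_r = 0.0200+0.0600+0.0200 = 0.1000 m
S_min ≈ 0.1600+0.8533+0.9333+0.1000  ⇒  S_min = 307/150 m

S_min = 307/150 m = 2.0467 m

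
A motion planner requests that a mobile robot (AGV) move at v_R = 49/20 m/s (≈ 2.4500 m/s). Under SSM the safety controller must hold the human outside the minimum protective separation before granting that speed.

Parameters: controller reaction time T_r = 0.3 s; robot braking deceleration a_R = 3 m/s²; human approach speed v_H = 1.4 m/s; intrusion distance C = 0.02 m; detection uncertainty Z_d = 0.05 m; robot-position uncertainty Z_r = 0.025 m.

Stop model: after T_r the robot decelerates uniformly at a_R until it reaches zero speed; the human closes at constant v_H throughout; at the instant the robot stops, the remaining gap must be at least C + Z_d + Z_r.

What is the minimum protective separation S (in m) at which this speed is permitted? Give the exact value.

braking lasts T_s = (49/20)/3 = 0.8167 s
robot in T_r: 2.4500·0.3000 = 0.7350 m
braking distance = 2.4500²/(2·3.0000) = 1.0004 m
human over T_r+T_s: 1.4000·(0.3000+0.8167) = 1.5633 m
residual clearance needed = 0.0200+0.0500+0.0250 = 0.0950 m
S_min ≈ 0.7350+1.0004+1.5633+0.0950  ⇒  S_min = 543/160 m

S_min = 543/160 m = 3.3937 m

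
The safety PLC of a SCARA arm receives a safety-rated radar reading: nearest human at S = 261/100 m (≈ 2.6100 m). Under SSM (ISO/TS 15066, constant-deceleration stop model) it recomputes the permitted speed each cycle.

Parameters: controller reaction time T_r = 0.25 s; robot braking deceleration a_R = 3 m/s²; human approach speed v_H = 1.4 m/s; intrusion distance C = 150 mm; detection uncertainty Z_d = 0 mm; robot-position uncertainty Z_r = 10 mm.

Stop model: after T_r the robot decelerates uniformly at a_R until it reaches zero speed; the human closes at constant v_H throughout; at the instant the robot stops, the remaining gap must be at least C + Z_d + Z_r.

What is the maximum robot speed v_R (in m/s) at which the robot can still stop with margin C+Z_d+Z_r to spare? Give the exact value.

collect terms ⇒ (1/6)·v_R² + (43/60)·v_R + (-21/10) = 0
  disc = (43/60)² − 4·(1/6)·(-21/10) = 6889/3600 ; √disc = 83/60
  v_R = (−(43/60) + 83/60) / (2·(1/6)) = 2 m/s
check:
T_s = v_R/a_R = 2/3 = 0.6667 s
reaction-phase robot travel = 2.0000·0.2500 = 0.5000 m
robot under decel: 2.0000²/(2·3.0000) = 0.6667 m
human closes 1.4000·0.9167 = 1.2833 m
residual clearance needed = 0.1500+0.0000+0.0100 = 0.1600 m
sum ≈ 0.5000+0.6667+1.2833+0.1600 ≈ 2.6100 m = S ✓

v_R_max = 2 m/s = 2.0000 m/s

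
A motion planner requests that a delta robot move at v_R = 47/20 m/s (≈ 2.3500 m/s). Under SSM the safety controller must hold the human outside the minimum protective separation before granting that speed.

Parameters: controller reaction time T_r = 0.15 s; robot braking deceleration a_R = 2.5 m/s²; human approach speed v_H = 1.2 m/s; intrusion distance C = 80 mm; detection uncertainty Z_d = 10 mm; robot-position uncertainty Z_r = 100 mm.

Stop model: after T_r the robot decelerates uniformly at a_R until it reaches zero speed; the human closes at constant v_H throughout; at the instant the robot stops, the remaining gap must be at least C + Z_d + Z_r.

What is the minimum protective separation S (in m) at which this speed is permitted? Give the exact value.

S_min = 591/200 m = 2.9550 m

T_s = v_R/a_R = (47/20)/(5/2) = 0.9400 s
robot covers v_R·T_r = 2.3500·0.1500 = 0.3525 m before braking
robot covers 2.3500·0.9400 − ½·2.5000·0.9400² = 1.1045 m while stopping
person approaches 1.2000·(0.1500+0.9400) = 1.3080 m
margins: 0.0800+0.0100+0.1000 = 0.1900 m
S_min ≈ 0.3525+1.1045+1.3080+0.1900  ⇒  S_min = 591/200 m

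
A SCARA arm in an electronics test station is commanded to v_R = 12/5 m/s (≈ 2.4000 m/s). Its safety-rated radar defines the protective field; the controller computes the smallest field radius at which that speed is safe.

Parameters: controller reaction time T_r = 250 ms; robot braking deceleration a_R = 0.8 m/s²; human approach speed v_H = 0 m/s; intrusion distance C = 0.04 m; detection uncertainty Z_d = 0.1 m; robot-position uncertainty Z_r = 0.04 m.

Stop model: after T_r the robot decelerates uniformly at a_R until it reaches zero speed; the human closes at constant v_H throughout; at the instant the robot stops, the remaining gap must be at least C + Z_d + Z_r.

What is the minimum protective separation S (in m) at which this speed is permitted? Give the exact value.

S_min = 219/50 m = 4.3800 m

braking lasts T_s = (12/5)/(4/5) = 3.0000 s
robot in T_r: 2.4000·0.2500 = 0.6000 m
robot under decel: 2.4000²/(2·0.8000) = 3.6000 m
human over T_r+T_s: 0.0000·(0.2500+3.0000) = 0.0000 m
residual clearance needed = 0.0400+0.1000+0.0400 = 0.1800 m
S_min ≈ 0.6000+3.6000+0.0000+0.1800  ⇒  S_min = 219/50 m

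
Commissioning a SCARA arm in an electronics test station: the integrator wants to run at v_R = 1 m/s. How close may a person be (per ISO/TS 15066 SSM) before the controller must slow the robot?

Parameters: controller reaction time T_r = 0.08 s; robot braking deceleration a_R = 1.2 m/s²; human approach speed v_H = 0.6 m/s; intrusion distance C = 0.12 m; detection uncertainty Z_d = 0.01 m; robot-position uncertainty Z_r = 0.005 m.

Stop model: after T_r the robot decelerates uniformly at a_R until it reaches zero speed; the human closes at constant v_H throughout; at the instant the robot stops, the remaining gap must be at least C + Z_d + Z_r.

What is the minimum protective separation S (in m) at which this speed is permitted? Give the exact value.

S_min = 3539/3000 m = 1.1797 m

T_s = v_R/a_R = 1/(6/5) = 0.8333 s
reaction-phase robot travel = 1.0000·0.0800 = 0.0800 m
braking distance = 1.0000²/(2·1.2000) = 0.4167 m
person approaches 0.6000·(0.0800+0.8333) = 0.5480 m
residual clearance needed = 0.1200+0.0100+0.0050 = 0.1350 m
S_min ≈ 0.0800+0.4167+0.5480+0.1350  ⇒  S_min = 3539/3000 m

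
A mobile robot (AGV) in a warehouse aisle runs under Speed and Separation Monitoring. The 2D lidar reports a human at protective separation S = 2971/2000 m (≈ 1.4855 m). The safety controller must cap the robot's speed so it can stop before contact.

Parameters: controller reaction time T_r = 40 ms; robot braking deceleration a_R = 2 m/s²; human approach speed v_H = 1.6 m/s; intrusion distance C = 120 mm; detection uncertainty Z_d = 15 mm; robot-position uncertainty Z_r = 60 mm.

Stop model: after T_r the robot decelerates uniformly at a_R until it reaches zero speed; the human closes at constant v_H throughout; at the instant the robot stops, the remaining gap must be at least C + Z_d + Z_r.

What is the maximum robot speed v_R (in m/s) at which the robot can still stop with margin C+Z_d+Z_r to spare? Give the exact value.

at the boundary: (1/4)·v² + (21/25)·v + (-2453/2000) = 0
  disc = (21/25)² − 4·(1/4)·(-2453/2000) = 19321/10000 ; √disc = 139/100
  v_R = (−(21/25) + 139/100) / (2·(1/4)) = 11/10 m/s
check:
stop time T_s = (11/10)/2 = 0.5500 s
robot covers v_R·T_r = 1.1000·0.0400 = 0.0440 m before braking
robot under decel: 1.1000²/(2·2.0000) = 0.3025 m
person approaches 1.6000·(0.0400+0.5500) = 0.9440 m
residual clearance needed = 0.1200+0.0150+0.0600 = 0.1950 m
sum ≈ 0.0440+0.3025+0.9440+0.1950 ≈ 1.4855 m = S ✓

v_R_max = 11/10 m/s = 1.1000 m/s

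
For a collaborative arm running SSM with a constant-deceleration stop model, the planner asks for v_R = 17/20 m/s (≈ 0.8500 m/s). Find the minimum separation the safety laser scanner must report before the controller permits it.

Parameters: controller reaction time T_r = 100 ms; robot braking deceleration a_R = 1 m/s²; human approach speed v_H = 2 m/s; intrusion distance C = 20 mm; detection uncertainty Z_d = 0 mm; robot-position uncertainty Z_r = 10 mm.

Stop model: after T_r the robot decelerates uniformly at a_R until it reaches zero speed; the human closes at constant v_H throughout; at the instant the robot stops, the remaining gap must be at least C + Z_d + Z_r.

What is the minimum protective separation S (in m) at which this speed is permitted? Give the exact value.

stop time T_s = (17/20)/1 = 0.8500 s
reaction-phase robot travel = 0.8500·0.1000 = 0.0850 m
robot covers 0.8500·0.8500 − ½·1.0000·0.8500² = 0.3613 m while stopping
human closes 2.0000·0.9500 = 1.9000 m
margins: 0.0200+0.0000+0.0100 = 0.0300 m
S_min ≈ 0.0850+0.3613+1.9000+0.0300  ⇒  S_min = 1901/800 m

S_min = 1901/800 m = 2.3763 m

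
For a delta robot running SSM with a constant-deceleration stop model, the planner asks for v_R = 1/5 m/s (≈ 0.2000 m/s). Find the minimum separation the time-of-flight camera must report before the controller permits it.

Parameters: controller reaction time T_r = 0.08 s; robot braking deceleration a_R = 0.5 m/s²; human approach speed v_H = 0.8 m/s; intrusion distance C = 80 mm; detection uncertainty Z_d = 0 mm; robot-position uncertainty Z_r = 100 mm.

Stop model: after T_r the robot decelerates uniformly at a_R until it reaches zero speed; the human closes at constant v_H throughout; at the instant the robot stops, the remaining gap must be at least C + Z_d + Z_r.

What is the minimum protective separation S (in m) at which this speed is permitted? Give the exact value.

S_min = 31/50 m = 0.6200 m

T_s = v_R/a_R = (1/5)/(1/2) = 0.4000 s
robot in T_r: 0.2000·0.0800 = 0.0160 m
robot covers 0.2000·0.4000 − ½·0.5000·0.4000² = 0.0400 m while stopping
human closes 0.8000·0.4800 = 0.3840 m
residual clearance needed = 0.0800+0.0000+0.1000 = 0.1800 m
S_min ≈ 0.0160+0.0400+0.3840+0.1800  ⇒  S_min = 31/50 m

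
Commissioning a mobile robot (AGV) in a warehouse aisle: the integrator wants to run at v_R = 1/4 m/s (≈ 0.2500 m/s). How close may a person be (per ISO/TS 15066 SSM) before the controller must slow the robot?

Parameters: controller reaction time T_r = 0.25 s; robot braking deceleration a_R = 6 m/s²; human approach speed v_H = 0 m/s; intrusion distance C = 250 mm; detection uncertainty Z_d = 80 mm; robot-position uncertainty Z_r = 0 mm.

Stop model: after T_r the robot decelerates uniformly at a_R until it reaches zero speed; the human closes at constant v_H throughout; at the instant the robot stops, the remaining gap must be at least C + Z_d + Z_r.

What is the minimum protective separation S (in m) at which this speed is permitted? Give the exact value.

T_s = v_R/a_R = (1/4)/6 = 0.0417 s
robot covers v_R·T_r = 0.2500·0.2500 = 0.0625 m before braking
robot covers 0.2500·0.0417 − ½·6.0000·0.0417² = 0.0052 m while stopping
person approaches 0.0000·(0.2500+0.0417) = 0.0000 m
C+Z_d+Z_r = 0.2500+0.0800+0.0000 = 0.3300 m
S_min ≈ 0.0625+0.0052+0.0000+0.3300  ⇒  S_min = 1909/4800 m

S_min = 1909/4800 m = 0.3977 m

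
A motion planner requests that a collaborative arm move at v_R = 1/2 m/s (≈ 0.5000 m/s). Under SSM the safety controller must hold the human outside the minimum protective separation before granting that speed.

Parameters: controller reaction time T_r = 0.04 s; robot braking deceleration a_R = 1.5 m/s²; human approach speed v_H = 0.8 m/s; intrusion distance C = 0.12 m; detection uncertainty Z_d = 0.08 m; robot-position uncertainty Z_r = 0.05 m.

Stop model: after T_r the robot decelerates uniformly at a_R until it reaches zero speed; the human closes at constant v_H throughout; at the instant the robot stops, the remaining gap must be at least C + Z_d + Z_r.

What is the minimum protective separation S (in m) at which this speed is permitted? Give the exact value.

S_min = 163/250 m = 0.6520 m

T_s = v_R/a_R = (1/2)/(3/2) = 0.3333 s
robot covers v_R·T_r = 0.5000·0.0400 = 0.0200 m before braking
robot covers 0.5000·0.3333 − ½·1.5000·0.3333² = 0.0833 m while stopping
person approaches 0.8000·(0.0400+0.3333) = 0.2987 m
C+Z_d+Z_r = 0.1200+0.0800+0.0500 = 0.2500 m
S_min ≈ 0.0200+0.0833+0.2987+0.2500  ⇒  S_min = 163/250 m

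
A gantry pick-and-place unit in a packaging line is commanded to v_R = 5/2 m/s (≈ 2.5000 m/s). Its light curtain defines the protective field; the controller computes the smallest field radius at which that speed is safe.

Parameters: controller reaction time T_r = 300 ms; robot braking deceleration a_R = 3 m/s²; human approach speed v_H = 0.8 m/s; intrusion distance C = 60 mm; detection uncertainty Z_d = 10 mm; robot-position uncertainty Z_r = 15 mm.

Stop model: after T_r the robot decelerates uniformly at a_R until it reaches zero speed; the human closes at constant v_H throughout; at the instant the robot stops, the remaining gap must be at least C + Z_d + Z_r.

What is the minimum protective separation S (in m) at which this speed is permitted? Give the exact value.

S_min = 167/60 m = 2.7833 m

T_s = v_R/a_R = (5/2)/3 = 0.8333 s
reaction-phase robot travel = 2.5000·0.3000 = 0.7500 m
braking distance = 2.5000²/(2·3.0000) = 1.0417 m
human over T_r+T_s: 0.8000·(0.3000+0.8333) = 0.9067 m
residual clearance needed = 0.0600+0.0100+0.0150 = 0.0850 m
S_min ≈ 0.7500+1.0417+0.9067+0.0850  ⇒  S_min = 167/60 m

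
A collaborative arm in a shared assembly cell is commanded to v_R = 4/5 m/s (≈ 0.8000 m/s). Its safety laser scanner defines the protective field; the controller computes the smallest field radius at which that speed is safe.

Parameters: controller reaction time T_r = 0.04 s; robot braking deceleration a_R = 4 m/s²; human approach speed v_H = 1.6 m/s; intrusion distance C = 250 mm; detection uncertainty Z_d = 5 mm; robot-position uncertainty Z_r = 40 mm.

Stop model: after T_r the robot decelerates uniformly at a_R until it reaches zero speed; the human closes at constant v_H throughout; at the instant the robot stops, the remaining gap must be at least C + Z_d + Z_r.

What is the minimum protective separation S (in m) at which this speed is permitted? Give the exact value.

braking lasts T_s = (4/5)/4 = 0.2000 s
robot in T_r: 0.8000·0.0400 = 0.0320 m
robot under decel: 0.8000²/(2·4.0000) = 0.0800 m
human over T_r+T_s: 1.6000·(0.0400+0.2000) = 0.3840 m
C+Z_d+Z_r = 0.2500+0.0050+0.0400 = 0.2950 m
S_min ≈ 0.0320+0.0800+0.3840+0.2950  ⇒  S_min = 791/1000 m

S_min = 791/1000 m = 0.7910 m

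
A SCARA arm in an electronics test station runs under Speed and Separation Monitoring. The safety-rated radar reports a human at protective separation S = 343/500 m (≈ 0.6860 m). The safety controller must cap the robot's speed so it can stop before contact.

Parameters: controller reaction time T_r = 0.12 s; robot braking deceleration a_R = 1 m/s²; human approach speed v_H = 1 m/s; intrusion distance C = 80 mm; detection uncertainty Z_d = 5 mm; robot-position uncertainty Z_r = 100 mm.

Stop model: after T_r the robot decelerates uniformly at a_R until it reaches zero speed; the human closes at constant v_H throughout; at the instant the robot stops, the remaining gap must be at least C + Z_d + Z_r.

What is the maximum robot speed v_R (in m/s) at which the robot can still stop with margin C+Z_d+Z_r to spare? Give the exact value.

at the boundary: (1/2)·v² + (28/25)·v + (-381/1000) = 0
  disc = (28/25)² − 4·(1/2)·(-381/1000) = 5041/2500 ; √disc = 71/50
  v_R = (−(28/25) + 71/50) / (2·(1/2)) = 3/10 m/s
check:
braking lasts T_s = (3/10)/1 = 0.3000 s
robot in T_r: 0.3000·0.1200 = 0.0360 m
robot under decel: 0.3000²/(2·1.0000) = 0.0450 m
human over T_r+T_s: 1.0000·(0.1200+0.3000) = 0.4200 m
margins: 0.0800+0.0050+0.1000 = 0.1850 m
sum ≈ 0.0360+0.0450+0.4200+0.1850 ≈ 0.6860 m = S ✓

v_R_max = 3/10 m/s = 0.3000 m/s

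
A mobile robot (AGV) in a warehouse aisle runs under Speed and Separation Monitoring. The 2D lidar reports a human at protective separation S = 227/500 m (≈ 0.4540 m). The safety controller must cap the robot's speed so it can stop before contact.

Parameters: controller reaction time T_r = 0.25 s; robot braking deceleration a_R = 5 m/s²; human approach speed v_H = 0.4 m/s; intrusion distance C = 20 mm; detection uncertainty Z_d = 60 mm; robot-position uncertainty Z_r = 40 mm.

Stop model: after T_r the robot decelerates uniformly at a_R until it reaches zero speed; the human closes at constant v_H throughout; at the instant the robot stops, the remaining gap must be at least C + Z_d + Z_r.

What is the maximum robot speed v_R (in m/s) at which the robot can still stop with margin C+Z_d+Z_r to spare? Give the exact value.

quadratic (1/10)·v² + (33/100)·v + (-117/500) = 0
  disc = (33/100)² − 4·(1/10)·(-117/500) = 81/400 ; √disc = 9/20
  v_R = (−(33/100) + 9/20) / (2·(1/10)) = 3/5 m/s
check:
braking lasts T_s = (3/5)/5 = 0.1200 s
reaction-phase robot travel = 0.6000·0.2500 = 0.1500 m
braking distance = 0.6000²/(2·5.0000) = 0.0360 m
human over T_r+T_s: 0.4000·(0.2500+0.1200) = 0.1480 m
residual clearance needed = 0.0200+0.0600+0.0400 = 0.1200 m
sum ≈ 0.1500+0.0360+0.1480+0.1200 ≈ 0.4540 m = S ✓

v_R_max = 3/5 m/s = 0.6000 m/s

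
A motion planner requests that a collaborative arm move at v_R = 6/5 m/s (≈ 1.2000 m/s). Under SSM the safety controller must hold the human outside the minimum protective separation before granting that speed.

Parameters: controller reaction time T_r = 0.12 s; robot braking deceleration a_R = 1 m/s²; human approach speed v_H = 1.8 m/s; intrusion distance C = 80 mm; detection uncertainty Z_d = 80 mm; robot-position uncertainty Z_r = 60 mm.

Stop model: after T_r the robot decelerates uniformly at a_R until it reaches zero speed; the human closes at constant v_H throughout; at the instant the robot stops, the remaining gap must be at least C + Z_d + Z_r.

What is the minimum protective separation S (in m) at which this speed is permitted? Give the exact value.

T_s = v_R/a_R = (6/5)/1 = 1.2000 s
robot covers v_R·T_r = 1.2000·0.1200 = 0.1440 m before braking
braking distance = 1.2000²/(2·1.0000) = 0.7200 m
human closes 1.8000·1.3200 = 2.3760 m
residual clearance needed = 0.0800+0.0800+0.0600 = 0.2200 m
S_min ≈ 0.1440+0.7200+2.3760+0.2200  ⇒  S_min = 173/50 m

S_min = 173/50 m = 3.4600 m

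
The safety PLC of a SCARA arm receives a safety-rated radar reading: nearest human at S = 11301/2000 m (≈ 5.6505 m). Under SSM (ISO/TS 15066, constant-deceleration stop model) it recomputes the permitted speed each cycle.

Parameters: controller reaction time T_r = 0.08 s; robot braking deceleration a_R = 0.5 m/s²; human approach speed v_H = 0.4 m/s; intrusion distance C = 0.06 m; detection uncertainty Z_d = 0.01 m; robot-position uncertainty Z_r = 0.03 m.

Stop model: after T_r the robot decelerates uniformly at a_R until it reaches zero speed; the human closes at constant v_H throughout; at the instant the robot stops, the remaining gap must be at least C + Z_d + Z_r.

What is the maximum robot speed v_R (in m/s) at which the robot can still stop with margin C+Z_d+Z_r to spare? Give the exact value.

v_R_max = 39/20 m/s = 1.9500 m/s

quadratic (1)·v² + (22/25)·v + (-11037/2000) = 0
  disc = (22/25)² − 4·(1)·(-11037/2000) = 57121/2500 ; √disc = 239/50
  v_R = (−(22/25) + 239/50) / (2·(1)) = 39/20 m/s
check:
braking lasts T_s = (39/20)/(1/2) = 3.9000 s
robot covers v_R·T_r = 1.9500·0.0800 = 0.1560 m before braking
robot covers 1.9500·3.9000 − ½·0.5000·3.9000² = 3.8025 m while stopping
person approaches 0.4000·(0.0800+3.9000) = 1.5920 m
residual clearance needed = 0.0600+0.0100+0.0300 = 0.1000 m
sum ≈ 0.1560+3.8025+1.5920+0.1000 ≈ 5.6505 m = S ✓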